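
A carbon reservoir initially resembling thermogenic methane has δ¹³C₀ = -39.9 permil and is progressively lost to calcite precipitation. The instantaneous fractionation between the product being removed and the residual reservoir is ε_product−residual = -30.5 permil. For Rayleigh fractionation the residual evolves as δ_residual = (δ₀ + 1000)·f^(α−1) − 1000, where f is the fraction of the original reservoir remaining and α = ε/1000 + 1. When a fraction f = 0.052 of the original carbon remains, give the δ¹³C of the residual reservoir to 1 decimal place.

50.7 permil

Rayleigh residual: δ_res = (δ₀ + 1000)·f^(α−1) − 1000
α = ε/1000 + 1 = 0.96950, so α − 1 = -0.03050
f^(α−1) = 0.052^(-0.03050) = 1.094364
δ_res = (-39.9 + 1000) × 1.094364 − 1000 = 1050.699 − 1000 = 50.70 permil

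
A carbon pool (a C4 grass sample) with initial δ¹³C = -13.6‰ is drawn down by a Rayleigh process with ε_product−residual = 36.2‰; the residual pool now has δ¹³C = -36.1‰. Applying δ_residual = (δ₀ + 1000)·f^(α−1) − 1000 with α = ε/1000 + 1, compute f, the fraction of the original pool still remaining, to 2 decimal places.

0.53

α − 1 = ε/1000 = 0.0362
(δ_res + 1000)/(δ₀ + 1000) = (-36.1 + 1000)/(-13.6 + 1000) = 963.9/986.4 = 0.977190
f = 0.977190^(1/0.0362) = exp(ln(0.977190)/0.0362) = exp(-0.02307/0.0362)
f = exp(-0.6374) = 0.5287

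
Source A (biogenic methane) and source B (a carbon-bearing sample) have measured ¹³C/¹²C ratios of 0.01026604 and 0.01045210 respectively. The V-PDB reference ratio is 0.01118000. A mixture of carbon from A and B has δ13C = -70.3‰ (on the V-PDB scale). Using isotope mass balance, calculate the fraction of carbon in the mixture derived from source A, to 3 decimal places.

δ_A = (0.01026604/0.01118000 − 1)×1000 = (0.918250 − 1)×1000 = -81.750‰
δ_B = (0.01045210/0.01118000 − 1)×1000 = (0.934893 − 1)×1000 = -65.107‰
f_A = (δ_mix − δ_B)/(δ_A − δ_B) = (-70.3 − (-65.107))/(-81.750 − (-65.107))
f_A = -5.193 / -16.642 = 0.3120

0.312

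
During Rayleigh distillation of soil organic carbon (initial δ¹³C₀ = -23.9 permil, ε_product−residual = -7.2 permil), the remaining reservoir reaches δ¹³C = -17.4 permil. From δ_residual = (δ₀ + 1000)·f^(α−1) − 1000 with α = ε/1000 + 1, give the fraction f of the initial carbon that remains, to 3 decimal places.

α − 1 = ε/1000 = -0.0072
(δ_res + 1000)/(δ₀ + 1000) = (-17.4 + 1000)/(-23.9 + 1000) = 982.6/976.1 = 1.006659
f = 1.006659^(1/-0.0072) = exp(ln(1.006659)/-0.0072) = exp(0.00664/-0.0072)
f = exp(-0.9218) = 0.3978

0.398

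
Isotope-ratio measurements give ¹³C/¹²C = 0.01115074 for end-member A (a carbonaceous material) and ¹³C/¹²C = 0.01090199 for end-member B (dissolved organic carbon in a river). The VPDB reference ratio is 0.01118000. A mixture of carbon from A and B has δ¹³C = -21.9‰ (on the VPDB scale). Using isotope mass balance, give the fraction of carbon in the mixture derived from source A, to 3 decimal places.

δ_A = (0.01115074/0.01118000 − 1)×1000 = (0.997383 − 1)×1000 = -2.617‰
δ_B = (0.01090199/0.01118000 − 1)×1000 = (0.975133 − 1)×1000 = -24.867‰
f_A = (δ_mix − δ_B)/(δ_A − δ_B) = (-21.9 − (-24.867))/(-2.617 − (-24.867))
f_A = 2.967 / 22.250 = 0.1333

0.133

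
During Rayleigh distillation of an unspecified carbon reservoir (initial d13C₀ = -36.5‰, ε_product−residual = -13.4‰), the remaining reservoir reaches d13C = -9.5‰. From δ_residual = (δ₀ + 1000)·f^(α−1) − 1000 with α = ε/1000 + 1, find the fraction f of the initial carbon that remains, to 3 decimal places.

α − 1 = ε/1000 = -0.0134
(δ_res + 1000)/(δ₀ + 1000) = (-9.5 + 1000)/(-36.5 + 1000) = 990.5/963.5 = 1.028023
f = 1.028023^(1/-0.0134) = exp(ln(1.028023)/-0.0134) = exp(0.02764/-0.0134)
f = exp(-2.0625) = 0.1271

0.127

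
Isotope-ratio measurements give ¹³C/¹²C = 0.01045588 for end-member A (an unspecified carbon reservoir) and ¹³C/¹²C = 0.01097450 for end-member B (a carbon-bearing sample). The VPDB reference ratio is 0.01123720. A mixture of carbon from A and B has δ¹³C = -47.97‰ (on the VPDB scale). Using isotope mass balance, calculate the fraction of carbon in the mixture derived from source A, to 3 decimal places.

δ_A = (0.01045588/0.01123720 − 1)×1000 = (0.930470 − 1)×1000 = -69.530‰
δ_B = (0.01097450/0.01123720 − 1)×1000 = (0.976622 − 1)×1000 = -23.378‰
f_A = (δ_mix − δ_B)/(δ_A − δ_B) = (-47.97 − (-23.378))/(-69.530 − (-23.378))
f_A = -24.592 / -46.152 = 0.5329

0.533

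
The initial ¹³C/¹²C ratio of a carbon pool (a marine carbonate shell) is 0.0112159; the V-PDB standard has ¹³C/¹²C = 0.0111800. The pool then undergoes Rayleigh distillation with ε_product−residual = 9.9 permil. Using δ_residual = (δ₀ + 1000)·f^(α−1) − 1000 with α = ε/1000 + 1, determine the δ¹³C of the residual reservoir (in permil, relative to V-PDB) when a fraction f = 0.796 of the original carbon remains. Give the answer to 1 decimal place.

δ₀ = (0.0112159/0.0111800 − 1)×1000 = (1.003211 − 1)×1000 = 3.211 permil
α − 1 = ε/1000 = 0.0099
f^(α−1) = 0.796^(0.0099) = 0.997744
δ_res = (3.211 + 1000) × 0.997744 − 1000 = 1000.948 − 1000 = 0.95 permil

0.9 permil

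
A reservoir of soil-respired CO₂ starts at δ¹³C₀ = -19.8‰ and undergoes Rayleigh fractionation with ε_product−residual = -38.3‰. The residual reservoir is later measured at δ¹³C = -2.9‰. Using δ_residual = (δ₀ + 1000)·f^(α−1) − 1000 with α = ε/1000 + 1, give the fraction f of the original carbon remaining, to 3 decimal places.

0.640

α − 1 = ε/1000 = -0.0383
(δ_res + 1000)/(δ₀ + 1000) = (-2.9 + 1000)/(-19.8 + 1000) = 997.1/980.2 = 1.017241
f = 1.017241^(1/-0.0383) = exp(ln(1.017241)/-0.0383) = exp(0.01709/-0.0383)
f = exp(-0.4463) = 0.6400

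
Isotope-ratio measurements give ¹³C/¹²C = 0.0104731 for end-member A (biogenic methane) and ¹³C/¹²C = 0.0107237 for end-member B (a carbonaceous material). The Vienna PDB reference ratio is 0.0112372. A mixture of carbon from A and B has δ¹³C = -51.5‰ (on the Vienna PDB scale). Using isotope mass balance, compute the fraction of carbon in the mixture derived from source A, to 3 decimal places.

δ_A = (0.0104731/0.0112372 − 1)×1000 = (0.932003 − 1)×1000 = -67.997‰
δ_B = (0.0107237/0.0112372 − 1)×1000 = (0.954304 − 1)×1000 = -45.696‰
f_A = (δ_mix − δ_B)/(δ_A − δ_B) = (-51.5 − (-45.696))/(-67.997 − (-45.696))
f_A = -5.804 / -22.301 = 0.2602

0.260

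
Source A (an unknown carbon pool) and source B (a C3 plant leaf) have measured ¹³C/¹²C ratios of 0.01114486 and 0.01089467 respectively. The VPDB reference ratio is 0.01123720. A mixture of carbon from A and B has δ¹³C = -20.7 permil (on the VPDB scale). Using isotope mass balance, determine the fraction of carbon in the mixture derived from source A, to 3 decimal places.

δ_A = (0.01114486/0.01123720 − 1)×1000 = (0.991783 − 1)×1000 = -8.217 permil
δ_B = (0.01089467/0.01123720 − 1)×1000 = (0.969518 − 1)×1000 = -30.482 permil
f_A = (δ_mix − δ_B)/(δ_A − δ_B) = (-20.7 − (-30.482))/(-8.217 − (-30.482))
f_A = 9.782 / 22.264 = 0.4393

0.439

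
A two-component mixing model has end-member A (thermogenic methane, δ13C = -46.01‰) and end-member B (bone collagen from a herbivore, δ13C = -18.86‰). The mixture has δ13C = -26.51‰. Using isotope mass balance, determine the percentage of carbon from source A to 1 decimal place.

δ_mix = f_A·δ_A + (1 − f_A)·δ_B  ⇒  f_A = (δ_mix − δ_B)/(δ_A − δ_B)
f_A = (-26.51 − (-18.86)) / (-46.01 − (-18.86))
f_A = -7.65 / -27.15 = 0.2818

28.2%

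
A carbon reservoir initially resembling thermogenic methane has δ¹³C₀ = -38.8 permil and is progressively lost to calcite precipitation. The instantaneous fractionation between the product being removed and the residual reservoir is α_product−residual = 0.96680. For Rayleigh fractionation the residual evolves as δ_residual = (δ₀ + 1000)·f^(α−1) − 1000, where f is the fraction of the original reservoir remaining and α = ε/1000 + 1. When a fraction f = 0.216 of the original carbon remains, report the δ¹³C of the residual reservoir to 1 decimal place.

Rayleigh residual: δ_res = (δ₀ + 1000)·f^(α−1) − 1000
α − 1 = -0.03320
f^(α−1) = 0.216^(-0.03320) = 1.052195
δ_res = (-38.8 + 1000) × 1.052195 − 1000 = 1011.370 − 1000 = 11.37 permil

11.4 permil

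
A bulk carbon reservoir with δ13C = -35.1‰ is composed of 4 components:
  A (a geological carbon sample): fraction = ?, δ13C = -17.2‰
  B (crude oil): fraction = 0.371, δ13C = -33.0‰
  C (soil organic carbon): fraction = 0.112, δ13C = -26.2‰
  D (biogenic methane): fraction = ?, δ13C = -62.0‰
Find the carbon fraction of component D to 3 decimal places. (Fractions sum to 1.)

0.246

Let f_D and f_A be the unknown fractions; fractions sum to 1 so f_D + f_A = 0.517.
Mass balance: Σ fᵢ·δᵢ = δ_bulk ⇒ f_D·(-62.0) + f_A·(-17.2) = -35.1 − (-15.177) = -19.923
Substitute f_A = 0.517 − f_D:
f_D·(-62.0 − -17.2) = -19.923 − 0.517×(-17.2) = -11.030
f_D = -11.030 / -44.8 = 0.2462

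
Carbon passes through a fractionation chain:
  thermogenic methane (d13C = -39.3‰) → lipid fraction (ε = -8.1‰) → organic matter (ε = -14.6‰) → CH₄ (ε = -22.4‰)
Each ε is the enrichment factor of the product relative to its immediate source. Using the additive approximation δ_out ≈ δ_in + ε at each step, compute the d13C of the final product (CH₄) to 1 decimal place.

-84.4‰

step 1: δ ≈ -39.3 + (-8.1) = -47.4‰
step 2: δ ≈ -47.4 + (-14.6) = -62.0‰
step 3: δ ≈ -62.0 + (-22.4) = -84.4‰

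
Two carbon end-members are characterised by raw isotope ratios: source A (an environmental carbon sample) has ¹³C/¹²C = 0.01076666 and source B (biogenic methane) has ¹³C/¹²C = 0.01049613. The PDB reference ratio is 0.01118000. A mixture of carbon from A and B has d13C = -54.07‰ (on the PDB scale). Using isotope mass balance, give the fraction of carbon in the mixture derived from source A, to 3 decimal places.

0.293

δ_A = (0.01076666/0.01118000 − 1)×1000 = (0.963029 − 1)×1000 = -36.971‰
δ_B = (0.01049613/0.01118000 − 1)×1000 = (0.938831 − 1)×1000 = -61.169‰
f_A = (δ_mix − δ_B)/(δ_A − δ_B) = (-54.07 − (-61.169))/(-36.971 − (-61.169))
f_A = 7.099 / 24.198 = 0.2934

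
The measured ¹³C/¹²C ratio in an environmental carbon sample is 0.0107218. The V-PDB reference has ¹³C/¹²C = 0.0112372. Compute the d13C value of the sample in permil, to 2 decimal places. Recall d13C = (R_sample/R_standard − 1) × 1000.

d13C = (R_sample / R_standard − 1) × 1000
R_sample / R_standard = 0.0107218 / 0.0112372 = 0.954134
d13C = (0.954134 − 1) × 1000 = -45.866 permil

-45.87 permil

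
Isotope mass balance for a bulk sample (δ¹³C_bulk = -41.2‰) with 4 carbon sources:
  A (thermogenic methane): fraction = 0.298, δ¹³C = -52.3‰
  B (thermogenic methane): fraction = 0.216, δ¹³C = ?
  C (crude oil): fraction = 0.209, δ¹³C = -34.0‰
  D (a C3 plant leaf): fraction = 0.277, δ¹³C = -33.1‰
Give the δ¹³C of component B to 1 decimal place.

Isotope mass balance: δ_bulk = Σ fᵢ·δᵢ.
-41.2 = 0.298×(-52.3) + 0.216×δ_B + 0.209×(-34.0) + 0.277×(-33.1)
0.216·δ_B = -41.2 − (-31.860) = -9.340
δ_B = -9.340 / 0.216 = -43.24‰

-43.2‰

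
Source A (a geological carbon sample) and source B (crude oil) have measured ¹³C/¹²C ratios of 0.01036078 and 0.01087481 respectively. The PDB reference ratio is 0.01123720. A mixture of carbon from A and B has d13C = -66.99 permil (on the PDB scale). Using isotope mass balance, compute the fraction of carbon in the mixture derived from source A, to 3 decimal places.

δ_A = (0.01036078/0.01123720 − 1)×1000 = (0.922007 − 1)×1000 = -77.993 permil
δ_B = (0.01087481/0.01123720 − 1)×1000 = (0.967751 − 1)×1000 = -32.249 permil
f_A = (δ_mix − δ_B)/(δ_A − δ_B) = (-66.99 − (-32.249))/(-77.993 − (-32.249))
f_A = -34.741 / -45.744 = 0.7595

0.759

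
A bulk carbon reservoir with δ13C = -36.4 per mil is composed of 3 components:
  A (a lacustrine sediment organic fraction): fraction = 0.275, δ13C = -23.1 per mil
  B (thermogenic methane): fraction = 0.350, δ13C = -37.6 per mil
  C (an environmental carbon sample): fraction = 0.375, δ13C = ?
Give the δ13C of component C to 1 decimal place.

-45.0 per mil

Isotope mass balance: δ_bulk = Σ fᵢ·δᵢ.
-36.4 = 0.275×(-23.1) + 0.350×(-37.6) + 0.375×δ_C
0.375·δ_C = -36.4 − (-19.513) = -16.887
δ_C = -16.887 / 0.375 = -45.03 per mil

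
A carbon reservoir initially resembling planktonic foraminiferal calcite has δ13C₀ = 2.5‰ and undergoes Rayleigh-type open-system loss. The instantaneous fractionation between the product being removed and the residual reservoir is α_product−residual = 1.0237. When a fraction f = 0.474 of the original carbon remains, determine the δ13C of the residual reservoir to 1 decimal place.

-15.1‰

Rayleigh residual: δ_res = (δ₀ + 1000)·f^(α−1) − 1000
α − 1 = 0.02370
f^(α−1) = 0.474^(0.02370) = 0.982462
δ_res = (2.5 + 1000) × 0.982462 − 1000 = 984.919 − 1000 = -15.08‰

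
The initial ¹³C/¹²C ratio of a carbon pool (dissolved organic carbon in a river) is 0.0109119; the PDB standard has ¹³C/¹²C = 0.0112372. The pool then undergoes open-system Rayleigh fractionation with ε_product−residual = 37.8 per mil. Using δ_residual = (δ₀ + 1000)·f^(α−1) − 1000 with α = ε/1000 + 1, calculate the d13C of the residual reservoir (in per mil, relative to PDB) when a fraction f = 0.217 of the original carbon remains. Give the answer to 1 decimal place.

-83.4 per mil

δ₀ = (0.0109119/0.0112372 − 1)×1000 = (0.971052 − 1)×1000 = -28.948 per mil
α − 1 = ε/1000 = 0.0378
f^(α−1) = 0.217^(0.0378) = 0.943883
δ_res = (-28.948 + 1000) × 0.943883 − 1000 = 916.559 − 1000 = -83.44 per mil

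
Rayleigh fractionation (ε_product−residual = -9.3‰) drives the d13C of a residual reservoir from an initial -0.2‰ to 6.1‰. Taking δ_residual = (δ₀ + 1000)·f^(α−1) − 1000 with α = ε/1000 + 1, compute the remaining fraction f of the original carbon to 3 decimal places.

0.509

α − 1 = ε/1000 = -0.0093
(δ_res + 1000)/(δ₀ + 1000) = (6.1 + 1000)/(-0.2 + 1000) = 1006.1/999.8 = 1.006301
f = 1.006301^(1/-0.0093) = exp(ln(1.006301)/-0.0093) = exp(0.00628/-0.0093)
f = exp(-0.6754) = 0.5089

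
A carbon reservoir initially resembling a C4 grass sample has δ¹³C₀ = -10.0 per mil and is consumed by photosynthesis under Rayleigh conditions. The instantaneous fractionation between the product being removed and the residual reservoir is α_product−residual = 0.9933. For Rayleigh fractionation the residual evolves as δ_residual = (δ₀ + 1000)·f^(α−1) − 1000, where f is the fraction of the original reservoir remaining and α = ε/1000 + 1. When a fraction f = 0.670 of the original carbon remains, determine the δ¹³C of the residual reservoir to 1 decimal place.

-7.3 per mil

Rayleigh residual: δ_res = (δ₀ + 1000)·f^(α−1) − 1000
α − 1 = -0.00670
f^(α−1) = 0.670^(-0.00670) = 1.002687
δ_res = (-10.0 + 1000) × 1.002687 − 1000 = 992.660 − 1000 = -7.34 per mil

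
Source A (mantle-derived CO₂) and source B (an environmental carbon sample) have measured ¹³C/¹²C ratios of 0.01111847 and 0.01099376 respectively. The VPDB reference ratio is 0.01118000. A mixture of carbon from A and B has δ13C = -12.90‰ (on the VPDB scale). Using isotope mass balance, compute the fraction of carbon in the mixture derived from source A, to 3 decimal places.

0.337

δ_A = (0.01111847/0.01118000 − 1)×1000 = (0.994496 − 1)×1000 = -5.504‰
δ_B = (0.01099376/0.01118000 − 1)×1000 = (0.983342 − 1)×1000 = -16.658‰
f_A = (δ_mix − δ_B)/(δ_A − δ_B) = (-12.90 − (-16.658))/(-5.504 − (-16.658))
f_A = 3.758 / 11.155 = 0.3369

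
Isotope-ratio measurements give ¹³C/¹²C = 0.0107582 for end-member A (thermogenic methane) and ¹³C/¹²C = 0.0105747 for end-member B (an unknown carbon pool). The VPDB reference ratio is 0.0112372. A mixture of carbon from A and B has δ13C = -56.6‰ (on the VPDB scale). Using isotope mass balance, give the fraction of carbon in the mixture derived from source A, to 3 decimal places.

δ_A = (0.0107582/0.0112372 − 1)×1000 = (0.957374 − 1)×1000 = -42.626‰
δ_B = (0.0105747/0.0112372 − 1)×1000 = (0.941044 − 1)×1000 = -58.956‰
f_A = (δ_mix − δ_B)/(δ_A − δ_B) = (-56.6 − (-58.956))/(-42.626 − (-58.956))
f_A = 2.356 / 16.330 = 0.1443

0.144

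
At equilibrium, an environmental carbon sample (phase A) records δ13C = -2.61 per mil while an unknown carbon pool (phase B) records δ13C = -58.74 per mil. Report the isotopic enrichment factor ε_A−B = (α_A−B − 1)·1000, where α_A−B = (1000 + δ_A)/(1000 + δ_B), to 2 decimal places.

59.63 per mil

α_A−B = (1000 + -2.61) / (1000 + -58.74) = 997.39 / 941.26 = 1.059633
ε_A−B = (1.059633 − 1) × 1000 = 59.633 per mil
(The approximation ε ≈ δ_A − δ_B would give 56.13 per mil.)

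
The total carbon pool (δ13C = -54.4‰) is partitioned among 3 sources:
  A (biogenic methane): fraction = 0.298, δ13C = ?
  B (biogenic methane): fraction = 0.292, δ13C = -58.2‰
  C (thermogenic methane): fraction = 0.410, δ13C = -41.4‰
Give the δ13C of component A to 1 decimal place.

Isotope mass balance: δ_bulk = Σ fᵢ·δᵢ.
-54.4 = 0.298×δ_A + 0.292×(-58.2) + 0.410×(-41.4)
0.298·δ_A = -54.4 − (-33.968) = -20.432
δ_A = -20.432 / 0.298 = -68.56‰

-68.6‰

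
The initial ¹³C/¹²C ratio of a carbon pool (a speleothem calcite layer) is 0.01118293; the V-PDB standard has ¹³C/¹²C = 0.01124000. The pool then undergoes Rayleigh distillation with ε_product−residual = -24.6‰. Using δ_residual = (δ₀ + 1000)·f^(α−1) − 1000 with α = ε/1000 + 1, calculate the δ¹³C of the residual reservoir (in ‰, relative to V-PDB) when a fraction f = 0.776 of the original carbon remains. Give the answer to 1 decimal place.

1.1‰

δ₀ = (0.01118293/0.01124000 − 1)×1000 = (0.994923 − 1)×1000 = -5.077‰
α − 1 = ε/1000 = -0.0246
f^(α−1) = 0.776^(-0.0246) = 1.006258
δ_res = (-5.077 + 1000) × 1.006258 − 1000 = 1001.149 − 1000 = 1.15‰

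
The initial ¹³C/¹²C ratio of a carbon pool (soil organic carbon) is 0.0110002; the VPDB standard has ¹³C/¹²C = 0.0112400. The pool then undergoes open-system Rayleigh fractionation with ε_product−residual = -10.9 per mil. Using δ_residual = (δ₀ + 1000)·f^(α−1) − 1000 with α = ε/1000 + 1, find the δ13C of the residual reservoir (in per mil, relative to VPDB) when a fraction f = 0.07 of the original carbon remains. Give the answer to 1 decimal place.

7.4 per mil

δ₀ = (0.0110002/0.0112400 − 1)×1000 = (0.978665 − 1)×1000 = -21.335 per mil
α − 1 = ε/1000 = -0.0109
f^(α−1) = 0.07^(-0.0109) = 1.029410
δ_res = (-21.335 + 1000) × 1.029410 − 1000 = 1007.448 − 1000 = 7.45 per mil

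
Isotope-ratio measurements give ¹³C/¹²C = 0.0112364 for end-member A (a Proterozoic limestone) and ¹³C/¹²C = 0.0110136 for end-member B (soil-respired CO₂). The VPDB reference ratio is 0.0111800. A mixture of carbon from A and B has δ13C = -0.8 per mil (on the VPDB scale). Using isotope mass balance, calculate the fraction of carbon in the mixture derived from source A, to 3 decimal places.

0.707

δ_A = (0.0112364/0.0111800 − 1)×1000 = (1.005045 − 1)×1000 = 5.045 per mil
δ_B = (0.0110136/0.0111800 − 1)×1000 = (0.985116 − 1)×1000 = -14.884 per mil
f_A = (δ_mix − δ_B)/(δ_A − δ_B) = (-0.8 − (-14.884))/(5.045 − (-14.884))
f_A = 14.084 / 19.928 = 0.7067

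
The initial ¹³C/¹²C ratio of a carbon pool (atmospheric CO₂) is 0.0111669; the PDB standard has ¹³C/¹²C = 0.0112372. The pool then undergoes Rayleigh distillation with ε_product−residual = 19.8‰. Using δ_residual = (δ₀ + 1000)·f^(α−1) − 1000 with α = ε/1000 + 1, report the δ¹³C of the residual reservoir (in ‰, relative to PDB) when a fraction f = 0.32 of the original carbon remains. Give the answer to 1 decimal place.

-28.4‰

δ₀ = (0.0111669/0.0112372 − 1)×1000 = (0.993744 − 1)×1000 = -6.256‰
α − 1 = ε/1000 = 0.0198
f^(α−1) = 0.32^(0.0198) = 0.977692
δ_res = (-6.256 + 1000) × 0.977692 − 1000 = 971.575 − 1000 = -28.42‰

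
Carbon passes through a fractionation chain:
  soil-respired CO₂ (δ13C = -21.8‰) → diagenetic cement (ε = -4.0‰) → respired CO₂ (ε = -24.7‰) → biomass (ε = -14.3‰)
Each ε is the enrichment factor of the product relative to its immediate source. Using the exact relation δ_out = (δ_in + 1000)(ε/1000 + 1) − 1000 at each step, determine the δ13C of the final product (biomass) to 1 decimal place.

-63.4‰

step 1: δ = (-21.80 + 1000)·(-4.0/1000 + 1) − 1000 = -25.71‰
step 2: δ = (-25.71 + 1000)·(-24.7/1000 + 1) − 1000 = -49.78‰
step 3: δ = (-49.78 + 1000)·(-14.3/1000 + 1) − 1000 = -63.37‰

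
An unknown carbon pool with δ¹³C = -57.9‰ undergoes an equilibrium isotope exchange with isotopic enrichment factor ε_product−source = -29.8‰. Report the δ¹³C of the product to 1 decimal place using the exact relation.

-86.0‰

Exactly, δ_product = (δ_source + 1000)·(ε/1000 + 1) − 1000.
δ_product = (-57.9 + 1000) × (-29.8/1000 + 1) − 1000
δ_product = -85.97‰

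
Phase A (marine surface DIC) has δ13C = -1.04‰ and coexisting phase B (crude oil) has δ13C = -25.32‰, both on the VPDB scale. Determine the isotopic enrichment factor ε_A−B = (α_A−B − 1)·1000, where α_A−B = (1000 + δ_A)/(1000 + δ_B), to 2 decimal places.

α_A−B = (1000 + -1.04) / (1000 + -25.32) = 998.96 / 974.68 = 1.024911
ε_A−B = (1.024911 − 1) × 1000 = 24.911‰
(The approximation ε ≈ δ_A − δ_B would give 24.28‰.)

24.91‰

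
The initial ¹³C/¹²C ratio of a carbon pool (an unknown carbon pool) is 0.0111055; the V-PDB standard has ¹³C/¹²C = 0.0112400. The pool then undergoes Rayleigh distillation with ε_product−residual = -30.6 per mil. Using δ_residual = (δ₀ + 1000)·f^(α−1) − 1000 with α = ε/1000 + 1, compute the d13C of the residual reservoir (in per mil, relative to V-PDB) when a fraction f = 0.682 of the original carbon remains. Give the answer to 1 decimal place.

-0.3 per mil

δ₀ = (0.0111055/0.0112400 − 1)×1000 = (0.988034 − 1)×1000 = -11.966 per mil
α − 1 = ε/1000 = -0.0306
f^(α−1) = 0.682^(-0.0306) = 1.011780
δ_res = (-11.966 + 1000) × 1.011780 − 1000 = 999.673 − 1000 = -0.33 per mil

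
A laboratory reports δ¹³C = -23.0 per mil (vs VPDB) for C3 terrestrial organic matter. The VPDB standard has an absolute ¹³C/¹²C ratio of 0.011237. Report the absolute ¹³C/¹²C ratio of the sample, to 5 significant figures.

0.010979

R_sample = R_standard × (δ¹³C/1000 + 1)
R_sample = 0.011237 × (-23.0/1000 + 1) = 0.011237 × 0.977000
R_sample = 0.0109785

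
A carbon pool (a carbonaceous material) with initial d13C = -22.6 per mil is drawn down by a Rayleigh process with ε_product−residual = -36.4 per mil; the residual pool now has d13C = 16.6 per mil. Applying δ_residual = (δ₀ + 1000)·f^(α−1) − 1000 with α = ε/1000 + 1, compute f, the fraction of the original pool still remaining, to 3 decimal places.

α − 1 = ε/1000 = -0.0364
(δ_res + 1000)/(δ₀ + 1000) = (16.6 + 1000)/(-22.6 + 1000) = 1016.6/977.4 = 1.040106
f = 1.040106^(1/-0.0364) = exp(ln(1.040106)/-0.0364) = exp(0.03932/-0.0364)
f = exp(-1.0803) = 0.3395

0.339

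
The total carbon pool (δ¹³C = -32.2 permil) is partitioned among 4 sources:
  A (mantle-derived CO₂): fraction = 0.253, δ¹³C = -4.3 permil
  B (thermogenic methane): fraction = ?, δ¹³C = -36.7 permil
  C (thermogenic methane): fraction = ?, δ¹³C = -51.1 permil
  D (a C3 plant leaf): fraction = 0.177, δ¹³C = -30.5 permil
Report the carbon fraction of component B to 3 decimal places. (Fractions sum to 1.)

0.237

Let f_B and f_C be the unknown fractions; fractions sum to 1 so f_B + f_C = 0.570.
Mass balance: Σ fᵢ·δᵢ = δ_bulk ⇒ f_B·(-36.7) + f_C·(-51.1) = -32.2 − (-6.486) = -25.714
Substitute f_C = 0.570 − f_B:
f_B·(-36.7 − -51.1) = -25.714 − 0.570×(-51.1) = 3.413
f_B = 3.413 / 14.4 = 0.2370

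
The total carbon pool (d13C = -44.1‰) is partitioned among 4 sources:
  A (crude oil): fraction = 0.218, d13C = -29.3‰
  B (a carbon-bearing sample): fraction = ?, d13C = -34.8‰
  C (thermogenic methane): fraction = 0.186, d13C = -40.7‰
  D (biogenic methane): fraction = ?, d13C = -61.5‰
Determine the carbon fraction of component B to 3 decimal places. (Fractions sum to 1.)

0.244

Let f_B and f_D be the unknown fractions; fractions sum to 1 so f_B + f_D = 0.596.
Mass balance: Σ fᵢ·δᵢ = δ_bulk ⇒ f_B·(-34.8) + f_D·(-61.5) = -44.1 − (-13.958) = -30.142
Substitute f_D = 0.596 − f_B:
f_B·(-34.8 − -61.5) = -30.142 − 0.596×(-61.5) = 6.512
f_B = 6.512 / 26.7 = 0.2439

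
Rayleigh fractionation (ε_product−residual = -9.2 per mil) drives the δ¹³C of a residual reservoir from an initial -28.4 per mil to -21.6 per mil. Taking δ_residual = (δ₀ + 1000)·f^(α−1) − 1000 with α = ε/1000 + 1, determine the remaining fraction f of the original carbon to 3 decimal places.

0.469

α − 1 = ε/1000 = -0.0092
(δ_res + 1000)/(δ₀ + 1000) = (-21.6 + 1000)/(-28.4 + 1000) = 978.4/971.6 = 1.006999
f = 1.006999^(1/-0.0092) = exp(ln(1.006999)/-0.0092) = exp(0.00697/-0.0092)
f = exp(-0.7581) = 0.4686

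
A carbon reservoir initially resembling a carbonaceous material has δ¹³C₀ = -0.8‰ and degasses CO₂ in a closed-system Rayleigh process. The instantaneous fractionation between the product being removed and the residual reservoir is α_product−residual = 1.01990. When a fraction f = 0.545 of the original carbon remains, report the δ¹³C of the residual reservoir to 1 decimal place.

-12.8‰

Rayleigh residual: δ_res = (δ₀ + 1000)·f^(α−1) − 1000
α − 1 = 0.01990
f^(α−1) = 0.545^(0.01990) = 0.987994
δ_res = (-0.8 + 1000) × 0.987994 − 1000 = 987.204 − 1000 = -12.80‰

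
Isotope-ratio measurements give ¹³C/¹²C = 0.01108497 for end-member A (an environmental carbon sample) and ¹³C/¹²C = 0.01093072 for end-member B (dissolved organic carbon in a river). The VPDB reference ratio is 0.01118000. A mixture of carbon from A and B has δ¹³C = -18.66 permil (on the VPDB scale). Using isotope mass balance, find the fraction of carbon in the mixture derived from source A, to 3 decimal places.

δ_A = (0.01108497/0.01118000 − 1)×1000 = (0.991500 − 1)×1000 = -8.500 permil
δ_B = (0.01093072/0.01118000 − 1)×1000 = (0.977703 − 1)×1000 = -22.297 permil
f_A = (δ_mix − δ_B)/(δ_A − δ_B) = (-18.66 − (-22.297))/(-8.500 − (-22.297))
f_A = 3.637 / 13.797 = 0.2636

0.264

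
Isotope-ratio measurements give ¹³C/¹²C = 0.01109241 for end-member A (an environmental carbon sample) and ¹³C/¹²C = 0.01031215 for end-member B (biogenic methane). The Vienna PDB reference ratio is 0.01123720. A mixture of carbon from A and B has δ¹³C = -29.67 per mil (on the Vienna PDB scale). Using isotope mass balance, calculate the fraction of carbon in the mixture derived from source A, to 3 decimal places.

0.758

δ_A = (0.01109241/0.01123720 − 1)×1000 = (0.987115 − 1)×1000 = -12.885 per mil
δ_B = (0.01031215/0.01123720 − 1)×1000 = (0.917680 − 1)×1000 = -82.320 per mil
f_A = (δ_mix − δ_B)/(δ_A − δ_B) = (-29.67 − (-82.320))/(-12.885 − (-82.320))
f_A = 52.650 / 69.435 = 0.7583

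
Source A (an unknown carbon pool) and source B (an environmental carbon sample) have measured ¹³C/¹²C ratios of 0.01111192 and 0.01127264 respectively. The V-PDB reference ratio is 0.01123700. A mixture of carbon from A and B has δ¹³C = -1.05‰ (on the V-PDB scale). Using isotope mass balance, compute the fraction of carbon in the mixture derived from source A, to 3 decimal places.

0.295

δ_A = (0.01111192/0.01123700 − 1)×1000 = (0.988869 − 1)×1000 = -11.131‰
δ_B = (0.01127264/0.01123700 − 1)×1000 = (1.003172 − 1)×1000 = 3.172‰
f_A = (δ_mix − δ_B)/(δ_A − δ_B) = (-1.05 − (3.172))/(-11.131 − (3.172))
f_A = -4.222 / -14.303 = 0.2952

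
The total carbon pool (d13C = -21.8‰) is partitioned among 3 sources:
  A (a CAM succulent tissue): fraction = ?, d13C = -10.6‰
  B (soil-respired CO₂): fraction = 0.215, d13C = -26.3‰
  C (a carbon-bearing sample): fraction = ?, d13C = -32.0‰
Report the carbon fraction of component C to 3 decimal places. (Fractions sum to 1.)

0.366

Let f_C and f_A be the unknown fractions; fractions sum to 1 so f_C + f_A = 0.785.
Mass balance: Σ fᵢ·δᵢ = δ_bulk ⇒ f_C·(-32.0) + f_A·(-10.6) = -21.8 − (-5.654) = -16.146
Substitute f_A = 0.785 − f_C:
f_C·(-32.0 − -10.6) = -16.146 − 0.785×(-10.6) = -7.825
f_C = -7.825 / -21.4 = 0.3656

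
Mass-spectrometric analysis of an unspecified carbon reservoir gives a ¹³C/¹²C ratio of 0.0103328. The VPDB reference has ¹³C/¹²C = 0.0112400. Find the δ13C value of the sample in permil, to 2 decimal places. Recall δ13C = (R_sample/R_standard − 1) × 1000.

δ13C = (R_sample / R_standard − 1) × 1000
R_sample / R_standard = 0.0103328 / 0.0112400 = 0.919288
δ13C = (0.919288 − 1) × 1000 = -80.712 permil

-80.71 permil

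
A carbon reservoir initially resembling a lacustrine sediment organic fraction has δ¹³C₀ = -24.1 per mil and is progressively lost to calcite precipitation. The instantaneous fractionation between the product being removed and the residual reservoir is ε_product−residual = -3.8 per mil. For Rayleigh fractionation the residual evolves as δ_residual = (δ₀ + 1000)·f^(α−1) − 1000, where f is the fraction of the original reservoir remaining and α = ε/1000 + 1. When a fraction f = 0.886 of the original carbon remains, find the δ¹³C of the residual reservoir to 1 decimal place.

Rayleigh residual: δ_res = (δ₀ + 1000)·f^(α−1) − 1000
α = ε/1000 + 1 = 0.99620, so α − 1 = -0.00380
f^(α−1) = 0.886^(-0.00380) = 1.000460
δ_res = (-24.1 + 1000) × 1.000460 − 1000 = 976.349 − 1000 = -23.65 per mil

-23.7 per mil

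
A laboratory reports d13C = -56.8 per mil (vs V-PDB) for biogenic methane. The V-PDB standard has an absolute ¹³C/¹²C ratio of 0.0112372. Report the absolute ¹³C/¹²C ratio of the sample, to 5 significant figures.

0.010599

R_sample = R_standard × (d13C/1000 + 1)
R_sample = 0.0112372 × (-56.8/1000 + 1) = 0.0112372 × 0.943200
R_sample = 0.0105989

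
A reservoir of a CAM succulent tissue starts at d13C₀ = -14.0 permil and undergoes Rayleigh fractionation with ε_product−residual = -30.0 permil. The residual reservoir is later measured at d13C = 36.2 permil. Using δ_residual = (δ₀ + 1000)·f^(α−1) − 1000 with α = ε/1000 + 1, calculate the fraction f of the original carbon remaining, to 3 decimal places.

α − 1 = ε/1000 = -0.0300
(δ_res + 1000)/(δ₀ + 1000) = (36.2 + 1000)/(-14.0 + 1000) = 1036.2/986.0 = 1.050913
f = 1.050913^(1/-0.0300) = exp(ln(1.050913)/-0.0300) = exp(0.04966/-0.0300)
f = exp(-1.6553) = 0.1910

0.191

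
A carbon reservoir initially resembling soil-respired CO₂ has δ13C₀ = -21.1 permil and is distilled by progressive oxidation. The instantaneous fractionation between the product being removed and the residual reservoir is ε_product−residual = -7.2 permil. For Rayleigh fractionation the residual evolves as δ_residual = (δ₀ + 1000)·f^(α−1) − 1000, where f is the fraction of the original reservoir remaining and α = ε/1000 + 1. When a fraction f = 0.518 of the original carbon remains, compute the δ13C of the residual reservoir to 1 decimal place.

-16.5 permil

Rayleigh residual: δ_res = (δ₀ + 1000)·f^(α−1) − 1000
α = ε/1000 + 1 = 0.99280, so α − 1 = -0.00720
f^(α−1) = 0.518^(-0.00720) = 1.004747
δ_res = (-21.1 + 1000) × 1.004747 − 1000 = 983.547 − 1000 = -16.45 permil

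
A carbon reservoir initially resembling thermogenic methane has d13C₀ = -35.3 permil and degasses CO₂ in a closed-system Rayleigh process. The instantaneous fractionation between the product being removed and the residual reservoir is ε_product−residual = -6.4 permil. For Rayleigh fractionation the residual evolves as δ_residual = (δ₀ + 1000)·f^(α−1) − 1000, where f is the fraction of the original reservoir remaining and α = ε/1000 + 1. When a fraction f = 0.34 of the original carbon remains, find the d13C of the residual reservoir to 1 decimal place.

-28.6 permil

Rayleigh residual: δ_res = (δ₀ + 1000)·f^(α−1) − 1000
α = ε/1000 + 1 = 0.99360, so α − 1 = -0.00640
f^(α−1) = 0.34^(-0.00640) = 1.006928
δ_res = (-35.3 + 1000) × 1.006928 − 1000 = 971.384 − 1000 = -28.62 permil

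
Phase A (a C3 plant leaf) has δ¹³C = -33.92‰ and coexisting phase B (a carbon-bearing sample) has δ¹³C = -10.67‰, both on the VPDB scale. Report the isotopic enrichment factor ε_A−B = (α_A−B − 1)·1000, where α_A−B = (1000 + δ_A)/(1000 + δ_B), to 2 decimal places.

-23.50‰

α_A−B = (1000 + -33.92) / (1000 + -10.67) = 966.08 / 989.33 = 0.976499
ε_A−B = (0.976499 − 1) × 1000 = -23.501‰
(The approximation ε ≈ δ_A − δ_B would give -23.25‰.)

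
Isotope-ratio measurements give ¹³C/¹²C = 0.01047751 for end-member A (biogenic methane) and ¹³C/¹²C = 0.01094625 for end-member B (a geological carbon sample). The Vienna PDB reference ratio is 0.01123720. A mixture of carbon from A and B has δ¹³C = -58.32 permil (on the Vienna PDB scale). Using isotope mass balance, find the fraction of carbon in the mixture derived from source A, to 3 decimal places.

δ_A = (0.01047751/0.01123720 − 1)×1000 = (0.932395 − 1)×1000 = -67.605 permil
δ_B = (0.01094625/0.01123720 − 1)×1000 = (0.974108 − 1)×1000 = -25.892 permil
f_A = (δ_mix − δ_B)/(δ_A − δ_B) = (-58.32 − (-25.892))/(-67.605 − (-25.892))
f_A = -32.428 / -41.713 = 0.7774

0.777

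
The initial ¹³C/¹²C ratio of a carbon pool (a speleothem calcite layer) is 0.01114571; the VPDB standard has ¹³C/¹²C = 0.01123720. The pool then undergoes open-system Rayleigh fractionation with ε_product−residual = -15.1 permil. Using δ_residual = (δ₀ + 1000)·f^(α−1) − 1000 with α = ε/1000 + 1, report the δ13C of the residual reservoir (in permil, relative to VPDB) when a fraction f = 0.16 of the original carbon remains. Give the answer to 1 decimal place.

δ₀ = (0.01114571/0.01123720 − 1)×1000 = (0.991858 − 1)×1000 = -8.142 permil
α − 1 = ε/1000 = -0.0151
f^(α−1) = 0.16^(-0.0151) = 1.028058
δ_res = (-8.142 + 1000) × 1.028058 − 1000 = 1019.688 − 1000 = 19.69 permil

19.7 permil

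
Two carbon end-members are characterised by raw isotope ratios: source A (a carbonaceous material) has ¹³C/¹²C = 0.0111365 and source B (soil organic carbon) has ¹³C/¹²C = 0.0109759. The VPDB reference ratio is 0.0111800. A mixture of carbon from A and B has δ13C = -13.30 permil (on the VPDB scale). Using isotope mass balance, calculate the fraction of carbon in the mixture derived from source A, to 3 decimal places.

δ_A = (0.0111365/0.0111800 − 1)×1000 = (0.996109 − 1)×1000 = -3.891 permil
δ_B = (0.0109759/0.0111800 − 1)×1000 = (0.981744 − 1)×1000 = -18.256 permil
f_A = (δ_mix − δ_B)/(δ_A − δ_B) = (-13.30 − (-18.256))/(-3.891 − (-18.256))
f_A = 4.956 / 14.365 = 0.3450

0.345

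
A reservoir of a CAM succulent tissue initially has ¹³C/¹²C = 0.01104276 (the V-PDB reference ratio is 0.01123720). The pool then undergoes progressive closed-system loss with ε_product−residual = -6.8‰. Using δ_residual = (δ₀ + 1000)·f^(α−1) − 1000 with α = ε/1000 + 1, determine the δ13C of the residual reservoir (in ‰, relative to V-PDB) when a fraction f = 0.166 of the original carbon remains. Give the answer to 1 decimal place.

δ₀ = (0.01104276/0.01123720 − 1)×1000 = (0.982697 − 1)×1000 = -17.303‰
α − 1 = ε/1000 = -0.0068
f^(α−1) = 0.166^(-0.0068) = 1.012286
δ_res = (-17.303 + 1000) × 1.012286 − 1000 = 994.770 − 1000 = -5.23‰

-5.2‰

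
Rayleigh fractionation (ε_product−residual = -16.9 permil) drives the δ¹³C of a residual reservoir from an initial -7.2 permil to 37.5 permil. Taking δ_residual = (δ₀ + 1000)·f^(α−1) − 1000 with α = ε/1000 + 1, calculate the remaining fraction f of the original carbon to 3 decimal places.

α − 1 = ε/1000 = -0.0169
(δ_res + 1000)/(δ₀ + 1000) = (37.5 + 1000)/(-7.2 + 1000) = 1037.5/992.8 = 1.045024
f = 1.045024^(1/-0.0169) = exp(ln(1.045024)/-0.0169) = exp(0.04404/-0.0169)
f = exp(-2.6059) = 0.0738

0.074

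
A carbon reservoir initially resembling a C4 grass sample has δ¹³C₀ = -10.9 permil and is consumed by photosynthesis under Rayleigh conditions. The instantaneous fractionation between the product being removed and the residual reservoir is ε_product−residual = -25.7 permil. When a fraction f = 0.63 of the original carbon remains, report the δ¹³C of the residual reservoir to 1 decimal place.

0.9 permil

Rayleigh residual: δ_res = (δ₀ + 1000)·f^(α−1) − 1000
α = ε/1000 + 1 = 0.97430, so α − 1 = -0.02570
f^(α−1) = 0.63^(-0.02570) = 1.011945
δ_res = (-10.9 + 1000) × 1.011945 − 1000 = 1000.915 − 1000 = 0.91 permil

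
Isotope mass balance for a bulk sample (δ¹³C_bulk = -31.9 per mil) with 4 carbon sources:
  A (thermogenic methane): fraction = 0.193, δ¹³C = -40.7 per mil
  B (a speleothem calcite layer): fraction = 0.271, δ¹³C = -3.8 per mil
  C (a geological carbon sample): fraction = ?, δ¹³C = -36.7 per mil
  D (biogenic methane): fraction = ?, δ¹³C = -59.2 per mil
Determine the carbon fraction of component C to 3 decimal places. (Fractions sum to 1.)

Let f_C and f_D be the unknown fractions; fractions sum to 1 so f_C + f_D = 0.536.
Mass balance: Σ fᵢ·δᵢ = δ_bulk ⇒ f_C·(-36.7) + f_D·(-59.2) = -31.9 − (-8.885) = -23.015
Substitute f_D = 0.536 − f_C:
f_C·(-36.7 − -59.2) = -23.015 − 0.536×(-59.2) = 8.716
f_C = 8.716 / 22.5 = 0.3874

0.387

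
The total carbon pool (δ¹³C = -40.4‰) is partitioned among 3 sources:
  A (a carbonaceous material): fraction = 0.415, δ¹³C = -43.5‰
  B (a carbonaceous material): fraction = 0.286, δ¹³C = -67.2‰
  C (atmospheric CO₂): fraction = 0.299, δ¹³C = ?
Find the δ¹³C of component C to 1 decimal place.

Isotope mass balance: δ_bulk = Σ fᵢ·δᵢ.
-40.4 = 0.415×(-43.5) + 0.286×(-67.2) + 0.299×δ_C
0.299·δ_C = -40.4 − (-37.272) = -3.128
δ_C = -3.128 / 0.299 = -10.46‰

-10.5‰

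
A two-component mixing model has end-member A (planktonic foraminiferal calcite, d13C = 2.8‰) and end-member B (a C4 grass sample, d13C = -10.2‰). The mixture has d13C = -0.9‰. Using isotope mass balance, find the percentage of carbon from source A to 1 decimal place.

71.5%

δ_mix = f_A·δ_A + (1 − f_A)·δ_B  ⇒  f_A = (δ_mix − δ_B)/(δ_A − δ_B)
f_A = (-0.9 − (-10.2)) / (2.8 − (-10.2))
f_A = 9.3 / 13.0 = 0.7154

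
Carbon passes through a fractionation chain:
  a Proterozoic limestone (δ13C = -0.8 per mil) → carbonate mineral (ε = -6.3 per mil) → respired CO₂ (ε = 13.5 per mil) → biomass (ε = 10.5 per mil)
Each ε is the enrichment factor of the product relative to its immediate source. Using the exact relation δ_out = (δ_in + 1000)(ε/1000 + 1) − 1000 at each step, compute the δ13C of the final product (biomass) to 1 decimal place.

step 1: δ = (-0.80 + 1000)·(-6.3/1000 + 1) − 1000 = -7.09 per mil
step 2: δ = (-7.09 + 1000)·(13.5/1000 + 1) − 1000 = 6.31 per mil
step 3: δ = (6.31 + 1000)·(10.5/1000 + 1) − 1000 = 16.88 per mil

16.9 per mil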